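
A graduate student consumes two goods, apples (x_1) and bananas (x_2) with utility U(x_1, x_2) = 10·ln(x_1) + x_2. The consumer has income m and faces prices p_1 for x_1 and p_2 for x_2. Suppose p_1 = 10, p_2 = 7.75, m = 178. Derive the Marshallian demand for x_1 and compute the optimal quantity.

Set MRS = p_1/p_2: (10/x_1)/1 = p_1/p_2.
So x_1*(p_1,p_2) = 10·p_2/p_1, independent of income; and x_2* = (m − 10·p_2)/p_2.
At the given prices: x_1* = 10·7.75/10 = 7.75.

x_1* = 7.75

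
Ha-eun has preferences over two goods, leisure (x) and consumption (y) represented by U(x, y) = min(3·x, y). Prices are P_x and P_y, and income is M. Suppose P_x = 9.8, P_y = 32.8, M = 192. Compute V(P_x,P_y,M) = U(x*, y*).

V = 5.3235

Demand: x*(P_x,P_y,M) = M/(P_x + 3·P_y), y* = 3·M/(P_x + 3·P_y).
Here 9.8 + 3·32.8 = 108.2, giving x* = 1.7745 and y* = 5.3235.
Utility at the optimum: U(1.7745, 5.3235) = 5.3235.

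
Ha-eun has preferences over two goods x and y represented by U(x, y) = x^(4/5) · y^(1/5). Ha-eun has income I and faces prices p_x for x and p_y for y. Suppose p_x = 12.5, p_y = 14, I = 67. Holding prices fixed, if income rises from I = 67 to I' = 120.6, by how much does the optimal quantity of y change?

The MRS is 4·y/x. Set MRS = p_x/p_y.
So 0.8·p_y·y = 0.2·p_x·x; combined with the budget, a share 0.8 of income goes to x.
Demand: x*(p_x,p_y,I) = 0.8·I/p_x and y* = 0.2·I/p_y.
At p_x=12.5, p_y=14, I=67: y* = 0.2·67/14 = 0.9571.
At I' = 120.6: y* = 1.7229. Change: 1.7229 − 0.9571 = 0.7657.

Δy* = 0.7657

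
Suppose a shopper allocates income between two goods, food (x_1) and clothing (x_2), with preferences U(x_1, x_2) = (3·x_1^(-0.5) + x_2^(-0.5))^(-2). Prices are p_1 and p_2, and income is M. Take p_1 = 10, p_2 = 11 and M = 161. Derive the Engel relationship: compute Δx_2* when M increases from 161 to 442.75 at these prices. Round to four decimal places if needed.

From the CES first-order condition, 3·(x_2/x_1)^(1.5) = p_1/p_2.
Solve for the ratio: x_2/x_1 = [(1/3)·p_1/p_2]^(2/3).
With the ratio pinned down, the budget gives x_1* = M/(p_1 + p_2·(x_2/x_1)) and x_2* = (x_2/x_1)·x_1*.
Numerically x_2/x_1 = 0.451153, so x_1* = 161/(10 + 11·0.451153) = 10.7601 and x_2* = 0.451153·10.7601 = 4.8545.
At M' = 442.75: x_2* = 13.3497. Change: 13.3497 − 4.8545 = 8.4953.

Δx_2* = 8.4953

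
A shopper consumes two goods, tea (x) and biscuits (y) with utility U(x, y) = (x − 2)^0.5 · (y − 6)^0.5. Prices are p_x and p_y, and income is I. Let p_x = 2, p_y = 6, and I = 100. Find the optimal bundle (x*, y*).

MRS = (y−6)/(x−2). Tangency with p_x/p_y gives y−6 = (p_x/p_y)·(x−2).
After buying the subsistence bundle (2, 6), a share 0.5 of the remaining income goes to x: x* = 2 + 0.5·(I − 2p_x − 6p_y)/p_x.
Discretionary income = 100 − 2·2 − 6·6 = 60; x* = 2 + 0.5·60/2 = 17; y* = 6 + 0.5·60/6 = 11.

x* = 17, y* = 11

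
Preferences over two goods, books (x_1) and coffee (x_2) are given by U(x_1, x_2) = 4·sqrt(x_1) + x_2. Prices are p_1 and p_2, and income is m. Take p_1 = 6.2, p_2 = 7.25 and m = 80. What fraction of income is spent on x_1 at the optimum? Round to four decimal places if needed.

MU_x_1 = 2/√x_1, MU_x_2 = 1. Tangency: 2/√x_1 = p_1/p_2.
Solve: √x_1 = 2·p_2/p_1, so x_1*(p_1,p_2) = (2·p_2/p_1)², and x_2* = (m − p_1·x_1*)/p_2.
Plugging in: x_1* = (2·7.25/6.2)² = 5.4696, x_2* = 6.3571.
Expenditure on x_1: 6.2·5.4696 = 33.9113; share = 0.4239.

share on x_1 = 0.4239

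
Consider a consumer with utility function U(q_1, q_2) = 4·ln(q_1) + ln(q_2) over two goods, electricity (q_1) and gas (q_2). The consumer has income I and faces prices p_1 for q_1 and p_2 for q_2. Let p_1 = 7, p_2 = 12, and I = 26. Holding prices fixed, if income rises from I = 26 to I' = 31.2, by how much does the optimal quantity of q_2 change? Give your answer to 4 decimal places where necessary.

The MRS is 4·q_2/q_1. Set MRS = p_1/p_2.
So 4·p_2·q_2 = p_1·q_1; combined with the budget, a share 0.8 of income goes to q_1.
Demand: q_1*(p_1,p_2,I) = 0.8·I/p_1 and q_2* = 0.2·I/p_2.
At p_1=7, p_2=12, I=26: q_2* = 0.2·26/12 = 0.4333.
At I' = 31.2: q_2* = 0.52. Change: 0.52 − 0.4333 = 0.0867.

Δq_2* = 0.0867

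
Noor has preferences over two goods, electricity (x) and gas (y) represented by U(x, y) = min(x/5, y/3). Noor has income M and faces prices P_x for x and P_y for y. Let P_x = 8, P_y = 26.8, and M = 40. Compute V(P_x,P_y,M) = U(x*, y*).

V = 0.3322

With perfect complements, no substitution: consume in ratio x:y = 5:3.
Budget: P_x·x + P_y·(3/5)·x = M, so (5·P_x + 3·P_y)·x = 5·M.
Demand: x*(P_x,P_y,M) = 5·M/(5·P_x + 3·P_y), y* = 3·M/(5·P_x + 3·P_y).
Here 5·8 + 3·26.8 = 120.4, giving x* = 1.6611 and y* = 0.9967.
Utility at the optimum: U(1.6611, 0.9967) = 0.3322.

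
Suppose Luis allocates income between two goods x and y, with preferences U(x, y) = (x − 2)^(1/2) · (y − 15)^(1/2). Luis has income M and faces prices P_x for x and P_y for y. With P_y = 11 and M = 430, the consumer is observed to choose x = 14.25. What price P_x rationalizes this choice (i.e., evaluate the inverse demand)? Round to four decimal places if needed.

MRS = (y−15)/(x−2). Tangency with P_x/P_y gives y−15 = (P_x/P_y)·(x−2).
After buying the subsistence bundle (2, 15), a share 0.5 of the remaining income goes to x: x* = 2 + 0.5·(M − 2P_x − 15P_y)/P_x.
Set x* = 14.25 in the demand function and solve for P_x: P_x = 10.

P_x = 10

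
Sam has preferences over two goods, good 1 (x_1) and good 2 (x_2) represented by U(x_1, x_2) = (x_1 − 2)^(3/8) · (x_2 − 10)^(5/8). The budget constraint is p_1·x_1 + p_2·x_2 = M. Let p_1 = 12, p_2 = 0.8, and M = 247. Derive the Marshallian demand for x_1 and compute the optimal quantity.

MRS = (3/5)·(x_2−10)/(x_1−2). Tangency with p_1/p_2 gives x_2−10 = (5/3)·(p_1/p_2)·(x_1−2).
Substituting into the budget: x_1* = 2 + 0.375·(M − 2·p_1 − 10·p_2)/p_1, and x_2* = 10 + 0.625·(…)/p_2.
Discretionary income = 247 − 2·12 − 10·0.8 = 215; x_1* = 2 + 0.375·215/12 = 8.7188.

x_1* = 8.7188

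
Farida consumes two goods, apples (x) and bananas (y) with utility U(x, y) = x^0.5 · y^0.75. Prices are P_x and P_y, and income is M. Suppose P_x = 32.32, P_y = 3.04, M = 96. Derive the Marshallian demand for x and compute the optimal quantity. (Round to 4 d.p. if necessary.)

Tangency: MRS = (2/3)·y/x = P_x/P_y.
Rearranging, P_y·y = (3/2)·P_x·x. Substituting into the budget gives P_x·x·(1 + (3/2)) = M.
Demand: x*(P_x,P_y,M) = 0.4·M/P_x and y* = 0.6·M/P_y.
At P_x=32.32, P_y=3.04, M=96: x* = 0.4·96/32.32 = 1.1881.

x* = 1.1881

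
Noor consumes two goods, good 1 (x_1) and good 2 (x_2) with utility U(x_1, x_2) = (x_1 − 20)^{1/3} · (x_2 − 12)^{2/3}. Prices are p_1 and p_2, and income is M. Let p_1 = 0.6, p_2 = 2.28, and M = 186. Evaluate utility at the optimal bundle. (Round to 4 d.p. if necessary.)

MRS = (1/2)·(x_2−12)/(x_1−20). Tangency with p_1/p_2 gives x_2−12 = 2·(p_1/p_2)·(x_1−20).
Substituting into the budget: x_1* = 20 + 1/3·(M − 20·p_1 − 12·p_2)/p_1, and x_2* = 12 + 2/3·(…)/p_2.
Discretionary income = 186 − 20·0.6 − 12·2.28 = 146.64; x_1* = 20 + 1/3·146.64/0.6 = 101.4667; x_2* = 12 + 2/3·146.64/2.28 = 54.8772.
Utility at the optimum: U(101.4667, 54.8772) = 53.1061.

V = 53.1061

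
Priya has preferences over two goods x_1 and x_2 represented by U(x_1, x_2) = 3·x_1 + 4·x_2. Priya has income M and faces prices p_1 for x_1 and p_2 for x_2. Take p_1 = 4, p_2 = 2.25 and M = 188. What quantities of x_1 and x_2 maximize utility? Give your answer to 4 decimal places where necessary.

Linear utility — the consumer picks whichever good has higher MU/price: 3/4 = 0.75 vs 4/2.25 = 1.7778.
x_2 gives more utility per dollar, so spend all income on x_2: x_2* = M/p_2, x_1* = 0.
Numerically: x_1* = 0, x_2* = 83.5556.

x_1* = 0, x_2* = 83.5556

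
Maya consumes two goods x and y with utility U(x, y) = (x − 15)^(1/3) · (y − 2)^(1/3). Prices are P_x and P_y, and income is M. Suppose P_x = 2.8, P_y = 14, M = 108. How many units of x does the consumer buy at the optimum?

After buying the subsistence bundle (15, 2), a share 0.5 of the remaining income goes to x: x* = 15 + 0.5·(M − 15P_x − 2P_y)/P_x.
Discretionary income = 108 − 15·2.8 − 2·14 = 38; x* = 15 + 0.5·38/2.8 = 21.7857.

x* = 21.7857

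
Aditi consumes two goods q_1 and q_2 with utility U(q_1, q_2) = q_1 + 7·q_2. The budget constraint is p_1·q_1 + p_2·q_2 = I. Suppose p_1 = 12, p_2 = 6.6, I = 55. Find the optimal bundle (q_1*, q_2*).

q_1* = 0, q_2* = 8.3333

q_2 gives more utility per dollar, so spend all income on q_2: q_2* = I/p_2, q_1* = 0.
Numerically: q_1* = 0, q_2* = 8.3333.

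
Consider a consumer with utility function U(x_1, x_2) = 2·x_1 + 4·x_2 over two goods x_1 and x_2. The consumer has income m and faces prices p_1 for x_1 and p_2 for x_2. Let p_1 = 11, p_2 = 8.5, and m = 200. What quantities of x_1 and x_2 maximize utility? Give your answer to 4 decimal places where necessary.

x_1* = 0, x_2* = 23.5294

Perfect substitutes: compare marginal utility per dollar. 2/p_1 vs 4/p_2 → 0.1818 vs 0.4706.
x_2 gives more utility per dollar, so spend all income on x_2: x_2* = m/p_2, x_1* = 0.
Numerically: x_1* = 0, x_2* = 23.5294.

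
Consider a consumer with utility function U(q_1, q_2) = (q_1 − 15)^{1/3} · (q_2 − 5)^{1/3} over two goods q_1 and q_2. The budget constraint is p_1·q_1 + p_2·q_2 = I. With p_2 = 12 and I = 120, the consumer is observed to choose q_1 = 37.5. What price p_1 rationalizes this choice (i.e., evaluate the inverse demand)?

p_1 = 1

MRS = (q_2−5)/(q_1−15). Tangency with p_1/p_2 gives q_2−5 = (p_1/p_2)·(q_1−15).
Substituting into the budget: q_1* = 15 + 0.5·(I − 15·p_1 − 5·p_2)/p_1, and q_2* = 5 + 0.5·(…)/p_2.
Set q_1* = 37.5 in the demand function and solve for p_1: p_1 = 1.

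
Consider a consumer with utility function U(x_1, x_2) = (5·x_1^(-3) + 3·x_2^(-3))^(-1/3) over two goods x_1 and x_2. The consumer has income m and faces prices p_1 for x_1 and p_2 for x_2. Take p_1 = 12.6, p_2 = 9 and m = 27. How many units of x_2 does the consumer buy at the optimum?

x_2* = 1.2183

Substitute x_2 = (x_2/x_1)·x_1 into the budget: x_1* = m/(p_1 + p_2·(x_2/x_1)).
Numerically x_2/x_1 = 0.957348, so x_1* = 27/(12.6 + 9·0.957348) = 1.2726 and x_2* = 0.957348·1.2726 = 1.2183.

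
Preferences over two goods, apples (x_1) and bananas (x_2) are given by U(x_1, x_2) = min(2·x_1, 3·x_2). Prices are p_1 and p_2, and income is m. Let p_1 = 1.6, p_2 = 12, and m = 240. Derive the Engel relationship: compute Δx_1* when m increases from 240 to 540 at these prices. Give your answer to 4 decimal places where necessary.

Leontief preferences: the optimum is at the kink where x_1/3 = x_2/2, i.e. x_2 = (2/3)·x_1.
Budget: p_1·x_1 + p_2·(2/3)·x_1 = m, so (3·p_1 + 2·p_2)·x_1 = 3·m.
Demand: x_1*(p_1,p_2,m) = 3·m/(3·p_1 + 2·p_2), x_2* = 2·m/(3·p_1 + 2·p_2).
Here 3·1.6 + 2·12 = 28.8, giving x_1* = 25.
At m' = 540: x_1* = 56.25. Change: 56.25 − 25 = 31.25.

Δx_1* = 31.25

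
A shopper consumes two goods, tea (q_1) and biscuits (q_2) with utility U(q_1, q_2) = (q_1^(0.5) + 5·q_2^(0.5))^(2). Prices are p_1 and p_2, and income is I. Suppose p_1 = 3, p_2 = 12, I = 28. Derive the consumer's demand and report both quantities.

q_1* = 1.2874, q_2* = 2.0115

MU_q_1 ∝ q_1^(-0.5), MU_q_2 ∝ 5·q_2^(-0.5), so MRS = (1/5)·(q_2/q_1)^(0.5) = p_1/p_2.
Solve for the ratio: q_2/q_1 = [5·p_1/p_2]^(2).
With the ratio pinned down, the budget gives q_1* = I/(p_1 + p_2·(q_2/q_1)) and q_2* = (q_2/q_1)·q_1*.
Numerically q_2/q_1 = 1.5625, so q_1* = 28/(3 + 12·1.5625) = 1.2874 and q_2* = 1.5625·1.2874 = 2.0115.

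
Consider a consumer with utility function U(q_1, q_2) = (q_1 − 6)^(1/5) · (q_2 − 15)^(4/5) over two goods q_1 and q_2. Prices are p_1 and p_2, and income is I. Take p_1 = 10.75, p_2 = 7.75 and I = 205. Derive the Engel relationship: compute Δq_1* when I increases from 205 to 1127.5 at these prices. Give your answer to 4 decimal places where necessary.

Δq_1* = 17.1628

This is Cobb-Douglas in (q_1−6, q_2−15): tangency gives 0.2·p_2·(q_2−15) = 0.8·p_1·(q_1−6).
After buying the subsistence bundle (6, 15), a share 0.2 of the remaining income goes to q_1: q_1* = 6 + 0.2·(I − 6p_1 − 15p_2)/p_1.
Discretionary income = 205 − 6·10.75 − 15·7.75 = 24.25; q_1* = 6 + 0.2·24.25/10.75 = 6.4512.
At I' = 1127.5: q_1* = 23.614. Change: 23.614 − 6.4512 = 17.1628.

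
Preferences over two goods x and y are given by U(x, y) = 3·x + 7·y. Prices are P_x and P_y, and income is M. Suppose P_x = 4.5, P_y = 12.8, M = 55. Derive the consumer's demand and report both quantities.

x gives more utility per dollar, so spend all income on x: x* = M/P_x, y* = 0.
Numerically: x* = 12.2222, y* = 0.

x* = 12.2222, y* = 0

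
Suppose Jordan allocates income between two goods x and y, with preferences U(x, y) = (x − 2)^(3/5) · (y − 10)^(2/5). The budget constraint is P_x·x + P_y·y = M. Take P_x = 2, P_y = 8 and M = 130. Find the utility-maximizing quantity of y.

This is Cobb-Douglas in (x−2, y−10): tangency gives 0.6·P_y·(y−10) = 0.4·P_x·(x−2).
Substituting into the budget: x* = 2 + 0.6·(M − 2·P_x − 10·P_y)/P_x, and y* = 10 + 0.4·(…)/P_y.
Discretionary income = 130 − 2·2 − 10·8 = 46; y* = 10 + 0.4·46/8 = 12.3.

y* = 12.3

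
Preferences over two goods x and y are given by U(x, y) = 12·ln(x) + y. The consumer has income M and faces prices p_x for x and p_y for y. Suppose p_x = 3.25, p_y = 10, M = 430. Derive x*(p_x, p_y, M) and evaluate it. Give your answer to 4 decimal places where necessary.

x* = 36.9231

MU_x = 12/x, MU_y = 1. Tangency: 12/x = p_x/p_y.
So x*(p_x,p_y) = 12·p_y/p_x, independent of income; and y* = (M − 12·p_y)/p_y.
At the given prices: x* = 12·10/3.25 = 36.9231.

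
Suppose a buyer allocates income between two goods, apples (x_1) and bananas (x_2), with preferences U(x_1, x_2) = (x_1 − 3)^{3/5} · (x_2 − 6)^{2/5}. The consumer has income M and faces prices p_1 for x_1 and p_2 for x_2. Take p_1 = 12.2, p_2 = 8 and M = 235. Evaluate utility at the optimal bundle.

V = 7.4458

Discretionary income = 235 − 3·12.2 − 6·8 = 150.4; x_1* = 3 + 0.6·150.4/12.2 = 10.3967; x_2* = 6 + 0.4·150.4/8 = 13.52.
Utility at the optimum: U(10.3967, 13.52) = 7.4458.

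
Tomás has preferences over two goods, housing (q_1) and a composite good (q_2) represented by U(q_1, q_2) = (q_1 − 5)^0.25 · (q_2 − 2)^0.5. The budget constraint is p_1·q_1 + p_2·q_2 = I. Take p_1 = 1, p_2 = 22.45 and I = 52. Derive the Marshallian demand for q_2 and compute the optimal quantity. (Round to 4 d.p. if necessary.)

q_2* = 2.0624

This is Cobb-Douglas in (q_1−5, q_2−2): tangency gives 0.25·p_2·(q_2−2) = 0.5·p_1·(q_1−5).
After buying the subsistence bundle (5, 2), a share 1/3 of the remaining income goes to q_1: q_1* = 5 + 1/3·(I − 5p_1 − 2p_2)/p_1.
Discretionary income = 52 − 5·1 − 2·22.45 = 2.1; q_2* = 2 + 2/3·2.1/22.45 = 2.0624.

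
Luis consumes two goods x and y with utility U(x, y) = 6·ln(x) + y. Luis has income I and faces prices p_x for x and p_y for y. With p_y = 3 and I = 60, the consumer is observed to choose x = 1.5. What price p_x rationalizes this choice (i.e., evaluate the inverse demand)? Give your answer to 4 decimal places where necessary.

MU_x = 6/x, MU_y = 1. Tangency: 6/x = p_x/p_y.
So x*(p_x,p_y) = 6·p_y/p_x, independent of income; and y* = (I − 6·p_y)/p_y.
Set x* = 1.5 in the demand function and solve for p_x: p_x = 12.

p_x = 12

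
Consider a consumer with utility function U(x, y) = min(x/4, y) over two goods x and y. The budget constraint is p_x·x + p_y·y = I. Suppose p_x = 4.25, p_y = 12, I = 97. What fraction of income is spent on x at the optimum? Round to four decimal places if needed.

With perfect complements, no substitution: consume in ratio x:y = 4:1.
Budget: p_x·x + p_y·(1/4)·x = I, so (4·p_x + p_y)·x = 4·I.
Demand: x*(p_x,p_y,I) = 4·I/(4·p_x + p_y), y* = I/(4·p_x + p_y).
Here 4·4.25 + 12 = 29, giving x* = 13.3793 and y* = 3.3448.
Expenditure on x: 4.25·13.3793 = 56.8621; share = 0.5862.

share on x = 0.5862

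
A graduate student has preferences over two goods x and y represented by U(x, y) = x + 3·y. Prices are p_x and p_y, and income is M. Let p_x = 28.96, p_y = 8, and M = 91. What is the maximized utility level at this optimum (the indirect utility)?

y gives more utility per dollar, so spend all income on y: y* = M/p_y, x* = 0.
Numerically: x* = 0, y* = 11.375.
Utility at the optimum: U(0, 11.375) = 34.125.

V = 34.125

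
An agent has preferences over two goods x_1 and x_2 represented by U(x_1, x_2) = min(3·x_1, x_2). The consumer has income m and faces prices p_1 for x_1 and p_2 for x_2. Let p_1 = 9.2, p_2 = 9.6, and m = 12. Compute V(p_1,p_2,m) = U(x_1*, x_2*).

Leontief preferences: the optimum is at the kink where x_1/1 = x_2/3, i.e. x_2 = 3·x_1.
Budget: p_1·x_1 + p_2·3·x_1 = m, so (p_1 + 3·p_2)·x_1 = m.
Demand: x_1*(p_1,p_2,m) = m/(p_1 + 3·p_2), x_2* = 3·m/(p_1 + 3·p_2).
Here 9.2 + 3·9.6 = 38, giving x_1* = 0.3158 and x_2* = 0.9474.
Utility at the optimum: U(0.3158, 0.9474) = 0.9474.

V = 0.9474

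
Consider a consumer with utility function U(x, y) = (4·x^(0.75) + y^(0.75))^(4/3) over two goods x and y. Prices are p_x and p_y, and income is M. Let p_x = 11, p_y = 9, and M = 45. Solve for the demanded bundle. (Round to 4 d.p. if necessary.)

MU_x ∝ 4·x^(-0.25), MU_y ∝ y^(-0.25), so MRS = 4·(y/x)^(0.25) = p_x/p_y.
Hence y/x = ((1/4)·p_x/p_y)^(1/(0.25)), i.e. raised to the 4 power.
With the ratio pinned down, the budget gives x* = M/(p_x + p_y·(y/x)) and y* = (y/x)·x*.
Numerically y/x = 0.008717, so x* = 45/(11 + 9·0.008717) = 4.0619 and y* = 0.008717·4.0619 = 0.0354.

x* = 4.0619, y* = 0.0354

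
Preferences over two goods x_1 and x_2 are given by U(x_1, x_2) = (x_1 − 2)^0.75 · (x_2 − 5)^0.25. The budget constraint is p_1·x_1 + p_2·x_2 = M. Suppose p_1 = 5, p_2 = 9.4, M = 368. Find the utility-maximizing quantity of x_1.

x_1* = 48.65

This is Cobb-Douglas in (x_1−2, x_2−5): tangency gives 0.75·p_2·(x_2−5) = 0.25·p_1·(x_1−2).
After buying the subsistence bundle (2, 5), a share 0.75 of the remaining income goes to x_1: x_1* = 2 + 0.75·(M − 2p_1 − 5p_2)/p_1.
Discretionary income = 368 − 2·5 − 5·9.4 = 311; x_1* = 2 + 0.75·311/5 = 48.65.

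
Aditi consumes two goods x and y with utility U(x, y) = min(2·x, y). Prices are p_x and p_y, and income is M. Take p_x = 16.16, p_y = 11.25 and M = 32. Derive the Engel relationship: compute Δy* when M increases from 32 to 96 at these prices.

Here 16.16 + 2·11.25 = 38.66, giving y* = 1.6555.
At M' = 96: y* = 4.9664. Change: 4.9664 − 1.6555 = 3.3109.

Δy* = 3.3109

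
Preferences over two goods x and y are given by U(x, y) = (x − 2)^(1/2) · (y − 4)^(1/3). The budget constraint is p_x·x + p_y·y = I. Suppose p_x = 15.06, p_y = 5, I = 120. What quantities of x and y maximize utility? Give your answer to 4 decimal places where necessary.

This is Cobb-Douglas in (x−2, y−4): tangency gives 0.5·p_y·(y−4) = 1/3·p_x·(x−2).
After buying the subsistence bundle (2, 4), a share 0.6 of the remaining income goes to x: x* = 2 + 0.6·(I − 2p_x − 4p_y)/p_x.
Discretionary income = 120 − 2·15.06 − 4·5 = 69.88; x* = 2 + 0.6·69.88/15.06 = 4.7841; y* = 4 + 0.4·69.88/5 = 9.5904.

x* = 4.7841, y* = 9.5904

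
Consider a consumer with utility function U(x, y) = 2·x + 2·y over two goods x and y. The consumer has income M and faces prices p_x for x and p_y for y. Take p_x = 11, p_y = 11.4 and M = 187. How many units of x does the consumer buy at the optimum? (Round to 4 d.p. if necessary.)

x* = 17

Linear utility — the consumer picks whichever good has higher MU/price: 2/11 = 0.1818 vs 2/11.4 = 0.1754.
x gives more utility per dollar, so spend all income on x: x* = M/p_x, y* = 0.
Numerically: x* = 17, y* = 0.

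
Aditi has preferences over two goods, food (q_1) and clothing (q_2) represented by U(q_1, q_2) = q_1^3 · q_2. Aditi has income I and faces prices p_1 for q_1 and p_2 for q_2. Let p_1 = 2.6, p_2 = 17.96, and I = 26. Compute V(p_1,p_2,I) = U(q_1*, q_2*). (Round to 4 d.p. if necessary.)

V = 152.683

Tangency: MRS = 3·q_2/q_1 = p_1/p_2.
So 3·p_2·q_2 = p_1·q_1; combined with the budget, a share 0.75 of income goes to q_1.
Demand: q_1*(p_1,p_2,I) = 0.75·I/p_1 and q_2* = 0.25·I/p_2.
At p_1=2.6, p_2=17.96, I=26: q_1* = 0.75·26/2.6 = 7.5, q_2* = 0.3619.
Utility at the optimum: U(7.5, 0.3619) = 152.683.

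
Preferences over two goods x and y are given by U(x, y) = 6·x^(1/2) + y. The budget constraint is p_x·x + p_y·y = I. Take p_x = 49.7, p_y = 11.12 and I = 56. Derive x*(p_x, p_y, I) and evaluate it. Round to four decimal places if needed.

x* = 0.4505

MU_x = 3/√x, MU_y = 1. Tangency: 3/√x = p_x/p_y.
Solve: √x = 3·p_y/p_x, so x*(p_x,p_y) = (3·p_y/p_x)², and y* = (I − p_x·x*)/p_y.
Plugging in: x* = (3·11.12/49.7)² = 0.4505.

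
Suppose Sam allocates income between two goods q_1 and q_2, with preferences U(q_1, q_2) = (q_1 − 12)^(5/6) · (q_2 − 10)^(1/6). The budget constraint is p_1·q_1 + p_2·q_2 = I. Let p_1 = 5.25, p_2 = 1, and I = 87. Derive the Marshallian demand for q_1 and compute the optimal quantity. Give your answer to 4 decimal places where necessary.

q_1* = 14.2222

MRS = 5·(q_2−10)/(q_1−12). Tangency with p_1/p_2 gives q_2−10 = (1/5)·(p_1/p_2)·(q_1−12).
After buying the subsistence bundle (12, 10), a share 5/6 of the remaining income goes to q_1: q_1* = 12 + 5/6·(I − 12p_1 − 10p_2)/p_1.
Discretionary income = 87 − 12·5.25 − 10·1 = 14; q_1* = 12 + 5/6·14/5.25 = 14.2222.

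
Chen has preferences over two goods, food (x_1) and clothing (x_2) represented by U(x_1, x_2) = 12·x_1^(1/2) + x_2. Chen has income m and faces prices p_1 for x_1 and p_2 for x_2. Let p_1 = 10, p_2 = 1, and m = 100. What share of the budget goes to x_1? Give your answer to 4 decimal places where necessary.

share on x_1 = 0.036

Set MRS = p_1/p_2: 6·x_1^(−1/2) = p_1/p_2.
Solve: √x_1 = 6·p_2/p_1, so x_1*(p_1,p_2) = (6·p_2/p_1)², and x_2* = (m − p_1·x_1*)/p_2.
Plugging in: x_1* = (6·1/10)² = 0.36, x_2* = 96.4.
Expenditure on x_1: 10·0.36 = 3.6; share = 0.036.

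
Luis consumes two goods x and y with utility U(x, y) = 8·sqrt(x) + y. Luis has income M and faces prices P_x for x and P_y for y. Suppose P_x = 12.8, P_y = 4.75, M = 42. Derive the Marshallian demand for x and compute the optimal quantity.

x* = 2.2034

Set MRS = P_x/P_y: 4·x^(−1/2) = P_x/P_y.
Thus x* = (4·P_y/P_x)² — independent of M — with the rest of income spent on y.
Plugging in: x* = (4·4.75/12.8)² = 2.2034.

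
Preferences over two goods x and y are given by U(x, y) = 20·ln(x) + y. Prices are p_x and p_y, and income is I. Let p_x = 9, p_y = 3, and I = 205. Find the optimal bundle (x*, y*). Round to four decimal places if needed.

So x*(p_x,p_y) = 20·p_y/p_x, independent of income; and y* = (I − 20·p_y)/p_y.
At the given prices: x* = 20·3/9 = 6.6667, and y* = 48.3333.

x* = 6.6667, y* = 48.3333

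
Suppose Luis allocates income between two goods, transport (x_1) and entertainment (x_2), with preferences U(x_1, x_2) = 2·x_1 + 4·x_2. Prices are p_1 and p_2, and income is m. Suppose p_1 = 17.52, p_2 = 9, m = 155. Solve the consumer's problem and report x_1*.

Linear utility — the consumer picks whichever good has higher MU/price: 2/17.52 = 0.1142 vs 4/9 = 0.4444.
x_2 gives more utility per dollar, so spend all income on x_2: x_2* = m/p_2, x_1* = 0.
Numerically: x_1* = 0, x_2* = 17.2222.

x_1* = 0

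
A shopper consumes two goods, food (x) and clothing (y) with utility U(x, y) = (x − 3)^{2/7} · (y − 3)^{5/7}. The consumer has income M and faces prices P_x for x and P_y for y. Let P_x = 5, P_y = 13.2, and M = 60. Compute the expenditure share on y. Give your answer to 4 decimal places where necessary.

share on y = 0.7243

This is Cobb-Douglas in (x−3, y−3): tangency gives 2/7·P_y·(y−3) = 5/7·P_x·(x−3).
After buying the subsistence bundle (3, 3), a share 2/7 of the remaining income goes to x: x* = 3 + 2/7·(M − 3P_x − 3P_y)/P_x.
Discretionary income = 60 − 3·5 − 3·13.2 = 5.4; x* = 3 + 2/7·5.4/5 = 3.3086; y* = 3 + 5/7·5.4/13.2 = 3.2922.
Expenditure on y: 13.2·3.2922 = 43.4571; share = 0.7243.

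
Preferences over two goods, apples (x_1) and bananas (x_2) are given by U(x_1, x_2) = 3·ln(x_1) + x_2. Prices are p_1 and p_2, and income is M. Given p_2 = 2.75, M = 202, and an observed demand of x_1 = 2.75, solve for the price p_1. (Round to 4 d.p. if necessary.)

p_1 = 3

Set MRS = p_1/p_2: (3/x_1)/1 = p_1/p_2.
So x_1*(p_1,p_2) = 3·p_2/p_1, independent of income; and x_2* = (M − 3·p_2)/p_2.
Set x_1* = 2.75 in the demand function and solve for p_1: p_1 = 3.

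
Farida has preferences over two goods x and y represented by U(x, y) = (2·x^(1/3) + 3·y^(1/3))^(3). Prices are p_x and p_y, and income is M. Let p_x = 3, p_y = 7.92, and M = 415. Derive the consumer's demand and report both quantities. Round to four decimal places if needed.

MRS = MU_x/MU_y = (2/3)·(y/x)^(2/3). Set equal to p_x/p_y.
Solve for the ratio: y/x = [(3/2)·p_x/p_y]^(1.5).
Substitute y = (y/x)·x into the budget: x* = M/(p_x + p_y·(y/x)).
Numerically y/x = 0.428283, so x* = 415/(3 + 7.92·0.428283) = 64.9249 and y* = 0.428283·64.9249 = 27.8062.

x* = 64.9249, y* = 27.8062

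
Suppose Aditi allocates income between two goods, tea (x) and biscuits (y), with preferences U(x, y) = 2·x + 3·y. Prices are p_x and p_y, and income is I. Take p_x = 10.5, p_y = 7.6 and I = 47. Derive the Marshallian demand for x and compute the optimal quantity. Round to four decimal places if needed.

x* = 0

Perfect substitutes: compare marginal utility per dollar. 2/p_x vs 3/p_y → 0.1905 vs 0.3947.
y gives more utility per dollar, so spend all income on y: y* = I/p_y, x* = 0.
Numerically: x* = 0, y* = 6.1842.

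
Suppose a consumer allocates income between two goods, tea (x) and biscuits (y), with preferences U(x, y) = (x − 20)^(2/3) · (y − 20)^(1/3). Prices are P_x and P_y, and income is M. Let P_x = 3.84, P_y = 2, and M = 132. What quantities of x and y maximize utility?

Let x' = x−20, y' = y−20. MRS = 2·y'/x' = P_x/P_y.
Substituting into the budget: x* = 20 + 2/3·(M − 20·P_x − 20·P_y)/P_x, and y* = 20 + 1/3·(…)/P_y.
Discretionary income = 132 − 20·3.84 − 20·2 = 15.2; x* = 20 + 2/3·15.2/3.84 = 22.6389; y* = 20 + 1/3·15.2/2 = 22.5333.

x* = 22.6389, y* = 22.5333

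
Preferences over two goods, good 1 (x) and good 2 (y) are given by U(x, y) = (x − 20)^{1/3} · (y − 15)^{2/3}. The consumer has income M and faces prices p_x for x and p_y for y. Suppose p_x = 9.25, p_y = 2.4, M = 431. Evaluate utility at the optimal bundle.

V = 29.53

This is Cobb-Douglas in (x−20, y−15): tangency gives 1/3·p_y·(y−15) = 2/3·p_x·(x−20).
Substituting into the budget: x* = 20 + 1/3·(M − 20·p_x − 15·p_y)/p_x, and y* = 15 + 2/3·(…)/p_y.
Discretionary income = 431 − 20·9.25 − 15·2.4 = 210; x* = 20 + 1/3·210/9.25 = 27.5676; y* = 15 + 2/3·210/2.4 = 73.3333.
Utility at the optimum: U(27.5676, 73.3333) = 29.53.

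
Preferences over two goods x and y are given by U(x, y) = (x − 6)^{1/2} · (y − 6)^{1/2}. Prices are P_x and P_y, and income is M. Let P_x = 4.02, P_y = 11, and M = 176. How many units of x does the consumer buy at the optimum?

x* = 16.6816

This is Cobb-Douglas in (x−6, y−6): tangency gives 0.5·P_y·(y−6) = 0.5·P_x·(x−6).
Substituting into the budget: x* = 6 + 0.5·(M − 6·P_x − 6·P_y)/P_x, and y* = 6 + 0.5·(…)/P_y.
Discretionary income = 176 − 6·4.02 − 6·11 = 85.88; x* = 6 + 0.5·85.88/4.02 = 16.6816.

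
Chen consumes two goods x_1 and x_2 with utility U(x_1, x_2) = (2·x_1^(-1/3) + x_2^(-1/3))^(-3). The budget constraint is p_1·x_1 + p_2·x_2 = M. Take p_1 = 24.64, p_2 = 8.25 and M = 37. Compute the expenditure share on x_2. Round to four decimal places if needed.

From the CES first-order condition, 2·(x_2/x_1)^(4/3) = p_1/p_2.
Solve for the ratio: x_2/x_1 = [(1/2)·p_1/p_2]^(0.75).
Substitute x_2 = (x_2/x_1)·x_1 into the budget: x_1* = M/(p_1 + p_2·(x_2/x_1)).
Numerically x_2/x_1 = 1.350882, so x_1* = 37/(24.64 + 8.25·1.350882) = 1.034 and x_2* = 1.350882·1.034 = 1.3968.
Expenditure on x_2: 8.25·1.3968 = 11.5232; share = 0.3114.

share on x_2 = 0.3114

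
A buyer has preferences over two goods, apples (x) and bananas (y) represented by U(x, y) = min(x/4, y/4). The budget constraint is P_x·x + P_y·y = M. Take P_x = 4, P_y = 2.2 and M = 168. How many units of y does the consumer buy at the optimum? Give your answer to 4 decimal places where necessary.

With perfect complements, no substitution: consume in ratio x:y = 4:4.
Budget: P_x·x + P_y·x = M, so (4·P_x + 4·P_y)·x = 4·M.
Demand: x*(P_x,P_y,M) = 4·M/(4·P_x + 4·P_y), y* = 4·M/(4·P_x + 4·P_y).
Here 4·4 + 4·2.2 = 24.8, giving y* = 27.0968.

y* = 27.0968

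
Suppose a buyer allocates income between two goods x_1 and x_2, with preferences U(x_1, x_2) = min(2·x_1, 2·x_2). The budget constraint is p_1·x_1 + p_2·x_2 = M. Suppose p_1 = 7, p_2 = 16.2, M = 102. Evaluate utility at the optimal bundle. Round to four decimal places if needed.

Leontief preferences: the optimum is at the kink where x_1/2 = x_2/2, i.e. x_2 = x_1.
Budget: p_1·x_1 + p_2·x_1 = M, so (2·p_1 + 2·p_2)·x_1 = 2·M.
Demand: x_1*(p_1,p_2,M) = 2·M/(2·p_1 + 2·p_2), x_2* = 2·M/(2·p_1 + 2·p_2).
Here 2·7 + 2·16.2 = 46.4, giving x_1* = 4.3966 and x_2* = 4.3966.
Utility at the optimum: U(4.3966, 4.3966) = 8.7931.

V = 8.7931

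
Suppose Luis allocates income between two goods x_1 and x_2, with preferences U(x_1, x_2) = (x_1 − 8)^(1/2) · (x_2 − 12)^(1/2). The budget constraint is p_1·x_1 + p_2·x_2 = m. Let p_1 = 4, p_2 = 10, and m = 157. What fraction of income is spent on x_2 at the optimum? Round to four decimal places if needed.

share on x_2 = 0.7803

This is Cobb-Douglas in (x_1−8, x_2−12): tangency gives 0.5·p_2·(x_2−12) = 0.5·p_1·(x_1−8).
Substituting into the budget: x_1* = 8 + 0.5·(m − 8·p_1 − 12·p_2)/p_1, and x_2* = 12 + 0.5·(…)/p_2.
Discretionary income = 157 − 8·4 − 12·10 = 5; x_1* = 8 + 0.5·5/4 = 8.625; x_2* = 12 + 0.5·5/10 = 12.25.
Expenditure on x_2: 10·12.25 = 122.5; share = 0.7803.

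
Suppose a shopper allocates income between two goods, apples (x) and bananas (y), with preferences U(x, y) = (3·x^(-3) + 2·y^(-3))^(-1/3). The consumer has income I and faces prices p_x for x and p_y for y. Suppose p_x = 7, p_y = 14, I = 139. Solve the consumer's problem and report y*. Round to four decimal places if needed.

y* = 5.9881

From the CES first-order condition, (3/2)·(y/x)^(4) = p_x/p_y.
Solve for the ratio: y/x = [(2/3)·p_x/p_y]^(0.25).
With the ratio pinned down, the budget gives x* = I/(p_x + p_y·(y/x)) and y* = (y/x)·x*.
Numerically y/x = 0.759836, so x* = 139/(7 + 14·0.759836) = 7.8808 and y* = 0.759836·7.8808 = 5.9881.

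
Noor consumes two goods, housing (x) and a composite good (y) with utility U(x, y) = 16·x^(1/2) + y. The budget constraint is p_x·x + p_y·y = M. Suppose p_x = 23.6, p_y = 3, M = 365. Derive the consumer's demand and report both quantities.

x* = 1.0342, y* = 113.5311

Set MRS = p_x/p_y: 8·x^(−1/2) = p_x/p_y.
Solve: √x = 8·p_y/p_x, so x*(p_x,p_y) = (8·p_y/p_x)², and y* = (M − p_x·x*)/p_y.
Plugging in: x* = (8·3/23.6)² = 1.0342, y* = 113.5311.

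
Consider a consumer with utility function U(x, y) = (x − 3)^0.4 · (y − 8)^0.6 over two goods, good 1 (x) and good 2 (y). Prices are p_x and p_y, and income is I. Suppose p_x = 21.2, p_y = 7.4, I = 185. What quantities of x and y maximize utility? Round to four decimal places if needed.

x* = 4.1736, y* = 13.0432

This is Cobb-Douglas in (x−3, y−8): tangency gives 0.4·p_y·(y−8) = 0.6·p_x·(x−3).
After buying the subsistence bundle (3, 8), a share 0.4 of the remaining income goes to x: x* = 3 + 0.4·(I − 3p_x − 8p_y)/p_x.
Discretionary income = 185 − 3·21.2 − 8·7.4 = 62.2; x* = 3 + 0.4·62.2/21.2 = 4.1736; y* = 8 + 0.6·62.2/7.4 = 13.0432.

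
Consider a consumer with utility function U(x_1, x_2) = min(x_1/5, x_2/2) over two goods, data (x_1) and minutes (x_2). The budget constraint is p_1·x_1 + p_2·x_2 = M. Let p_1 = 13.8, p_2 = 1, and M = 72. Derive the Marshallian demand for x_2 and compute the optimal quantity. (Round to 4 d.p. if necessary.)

Leontief preferences: the optimum is at the kink where x_1/5 = x_2/2, i.e. x_2 = (2/5)·x_1.
Budget: p_1·x_1 + p_2·(2/5)·x_1 = M, so (5·p_1 + 2·p_2)·x_1 = 5·M.
Demand: x_1*(p_1,p_2,M) = 5·M/(5·p_1 + 2·p_2), x_2* = 2·M/(5·p_1 + 2·p_2).
Here 5·13.8 + 2·1 = 71, giving x_2* = 2.0282.

x_2* = 2.0282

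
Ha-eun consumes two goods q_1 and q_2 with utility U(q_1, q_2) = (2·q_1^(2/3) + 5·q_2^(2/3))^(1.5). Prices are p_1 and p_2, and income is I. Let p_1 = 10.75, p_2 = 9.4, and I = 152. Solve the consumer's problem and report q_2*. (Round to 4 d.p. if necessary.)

q_2* = 15.4158

From the CES first-order condition, (2/5)·(q_2/q_1)^(1/3) = p_1/p_2.
Hence q_2/q_1 = ((5/2)·p_1/p_2)^(1/(1/3)), i.e. raised to the 3 power.
Substitute q_2 = (q_2/q_1)·q_1 into the budget: q_1* = I/(p_1 + p_2·(q_2/q_1)).
Numerically q_2/q_1 = 23.370169, so q_1* = 152/(10.75 + 9.4·23.370169) = 0.6596 and q_2* = 23.370169·0.6596 = 15.4158.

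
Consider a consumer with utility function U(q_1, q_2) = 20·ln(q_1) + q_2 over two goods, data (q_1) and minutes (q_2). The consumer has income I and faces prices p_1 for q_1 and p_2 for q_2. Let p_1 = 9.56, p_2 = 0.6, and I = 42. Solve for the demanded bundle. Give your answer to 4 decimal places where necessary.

Set MRS = p_1/p_2: (20/q_1)/1 = p_1/p_2.
So q_1*(p_1,p_2) = 20·p_2/p_1, independent of income; and q_2* = (I − 20·p_2)/p_2.
At the given prices: q_1* = 20·0.6/9.56 = 1.2552, and q_2* = 50.

q_1* = 1.2552, q_2* = 50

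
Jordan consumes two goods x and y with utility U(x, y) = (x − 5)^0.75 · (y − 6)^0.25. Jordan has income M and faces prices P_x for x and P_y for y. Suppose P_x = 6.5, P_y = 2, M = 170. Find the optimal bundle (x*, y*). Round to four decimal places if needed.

x* = 19.4808, y* = 21.6875

Let x' = x−5, y' = y−6. MRS = 3·y'/x' = P_x/P_y.
Substituting into the budget: x* = 5 + 0.75·(M − 5·P_x − 6·P_y)/P_x, and y* = 6 + 0.25·(…)/P_y.
Discretionary income = 170 − 5·6.5 − 6·2 = 125.5; x* = 5 + 0.75·125.5/6.5 = 19.4808; y* = 6 + 0.25·125.5/2 = 21.6875.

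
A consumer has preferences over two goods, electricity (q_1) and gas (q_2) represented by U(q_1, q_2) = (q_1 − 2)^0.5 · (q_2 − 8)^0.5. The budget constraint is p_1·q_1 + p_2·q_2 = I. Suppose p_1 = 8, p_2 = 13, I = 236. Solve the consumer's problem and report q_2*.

q_2* = 12.4615

After buying the subsistence bundle (2, 8), a share 0.5 of the remaining income goes to q_1: q_1* = 2 + 0.5·(I − 2p_1 − 8p_2)/p_1.
Discretionary income = 236 − 2·8 − 8·13 = 116; q_2* = 8 + 0.5·116/13 = 12.4615.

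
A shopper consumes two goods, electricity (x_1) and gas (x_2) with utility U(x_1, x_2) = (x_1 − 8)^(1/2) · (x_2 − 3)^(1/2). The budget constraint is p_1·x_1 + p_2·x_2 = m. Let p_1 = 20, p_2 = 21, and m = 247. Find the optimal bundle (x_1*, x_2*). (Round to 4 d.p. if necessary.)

x_1* = 8.6, x_2* = 3.5714

MRS = (x_2−3)/(x_1−8). Tangency with p_1/p_2 gives x_2−3 = (p_1/p_2)·(x_1−8).
After buying the subsistence bundle (8, 3), a share 0.5 of the remaining income goes to x_1: x_1* = 8 + 0.5·(m − 8p_1 − 3p_2)/p_1.
Discretionary income = 247 − 8·20 − 3·21 = 24; x_1* = 8 + 0.5·24/20 = 8.6; x_2* = 3 + 0.5·24/21 = 3.5714.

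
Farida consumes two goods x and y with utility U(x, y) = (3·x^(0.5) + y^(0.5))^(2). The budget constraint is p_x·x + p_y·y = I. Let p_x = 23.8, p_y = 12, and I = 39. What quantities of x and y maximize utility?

MU_x ∝ 3·x^(-0.5), MU_y ∝ y^(-0.5), so MRS = 3·(y/x)^(0.5) = p_x/p_y.
Solve for the ratio: y/x = [(1/3)·p_x/p_y]^(2).
Substitute y = (y/x)·x into the budget: x* = I/(p_x + p_y·(y/x)).
Numerically y/x = 0.437068, so x* = 39/(23.8 + 12·0.437068) = 1.3428 and y* = 0.437068·1.3428 = 0.5869.

x* = 1.3428, y* = 0.5869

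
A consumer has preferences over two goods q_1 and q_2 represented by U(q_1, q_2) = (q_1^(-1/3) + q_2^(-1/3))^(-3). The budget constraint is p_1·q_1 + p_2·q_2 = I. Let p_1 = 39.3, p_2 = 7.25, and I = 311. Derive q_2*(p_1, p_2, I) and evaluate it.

q_2* = 16.983

MRS = MU_q_1/MU_q_2 = (q_2/q_1)^(4/3). Set equal to p_1/p_2.
Hence q_2/q_1 = (p_1/p_2)^(1/(4/3)), i.e. raised to the 0.75 power.
Substitute q_2 = (q_2/q_1)·q_1 into the budget: q_1* = I/(p_1 + p_2·(q_2/q_1)).
Numerically q_2/q_1 = 3.552556, so q_1* = 311/(39.3 + 7.25·3.552556) = 4.7805 and q_2* = 3.552556·4.7805 = 16.983.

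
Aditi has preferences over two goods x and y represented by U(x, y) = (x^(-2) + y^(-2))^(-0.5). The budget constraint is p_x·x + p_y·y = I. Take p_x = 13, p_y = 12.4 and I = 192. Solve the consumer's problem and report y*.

Numerically y/x = 1.015876, so x* = 192/(13 + 12.4·1.015876) = 7.5009 and y* = 1.015876·7.5009 = 7.62.

y* = 7.62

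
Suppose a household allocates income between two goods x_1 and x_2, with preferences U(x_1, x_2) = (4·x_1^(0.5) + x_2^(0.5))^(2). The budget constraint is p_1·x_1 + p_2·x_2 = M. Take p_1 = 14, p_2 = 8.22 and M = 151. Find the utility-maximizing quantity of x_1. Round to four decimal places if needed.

MU_x_1 ∝ 4·x_1^(-0.5), MU_x_2 ∝ x_2^(-0.5), so MRS = 4·(x_2/x_1)^(0.5) = p_1/p_2.
Hence x_2/x_1 = ((1/4)·p_1/p_2)^(1/(0.5)), i.e. raised to the 2 power.
Substitute x_2 = (x_2/x_1)·x_1 into the budget: x_1* = M/(p_1 + p_2·(x_2/x_1)).
Numerically x_2/x_1 = 0.181298, so x_1* = 151/(14 + 8.22·0.181298) = 9.7481.

x_1* = 9.7481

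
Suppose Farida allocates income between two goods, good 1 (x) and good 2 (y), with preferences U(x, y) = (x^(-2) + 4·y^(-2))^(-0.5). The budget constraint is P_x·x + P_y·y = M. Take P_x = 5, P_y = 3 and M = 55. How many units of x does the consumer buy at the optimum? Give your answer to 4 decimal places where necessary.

x* = 5.1662

With the ratio pinned down, the budget gives x* = M/(P_x + P_y·(y/x)) and y* = (y/x)·x*.
Numerically y/x = 1.882072, so x* = 55/(5 + 3·1.882072) = 5.1662.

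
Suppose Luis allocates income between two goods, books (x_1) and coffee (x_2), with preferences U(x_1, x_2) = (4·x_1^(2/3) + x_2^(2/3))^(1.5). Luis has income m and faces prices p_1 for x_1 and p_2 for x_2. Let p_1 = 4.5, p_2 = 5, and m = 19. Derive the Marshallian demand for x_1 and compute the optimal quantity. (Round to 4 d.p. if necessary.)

x_1* = 4.1695

MU_x_1 ∝ 4·x_1^(-1/3), MU_x_2 ∝ x_2^(-1/3), so MRS = 4·(x_2/x_1)^(1/3) = p_1/p_2.
Hence x_2/x_1 = ((1/4)·p_1/p_2)^(1/(1/3)), i.e. raised to the 3 power.
With the ratio pinned down, the budget gives x_1* = m/(p_1 + p_2·(x_2/x_1)) and x_2* = (x_2/x_1)·x_1*.
Numerically x_2/x_1 = 0.011391, so x_1* = 19/(4.5 + 5·0.011391) = 4.1695.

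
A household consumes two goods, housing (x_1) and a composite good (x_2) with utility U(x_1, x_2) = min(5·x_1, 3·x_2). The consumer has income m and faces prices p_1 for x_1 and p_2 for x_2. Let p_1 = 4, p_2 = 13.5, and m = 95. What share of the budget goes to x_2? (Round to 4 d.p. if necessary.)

With perfect complements, no substitution: consume in ratio x_1:x_2 = 3:5.
Budget: p_1·x_1 + p_2·(5/3)·x_1 = m, so (3·p_1 + 5·p_2)·x_1 = 3·m.
Demand: x_1*(p_1,p_2,m) = 3·m/(3·p_1 + 5·p_2), x_2* = 5·m/(3·p_1 + 5·p_2).
Here 3·4 + 5·13.5 = 79.5, giving x_1* = 3.5849 and x_2* = 5.9748.
Expenditure on x_2: 13.5·5.9748 = 80.6604; share = 0.8491.

share on x_2 = 0.8491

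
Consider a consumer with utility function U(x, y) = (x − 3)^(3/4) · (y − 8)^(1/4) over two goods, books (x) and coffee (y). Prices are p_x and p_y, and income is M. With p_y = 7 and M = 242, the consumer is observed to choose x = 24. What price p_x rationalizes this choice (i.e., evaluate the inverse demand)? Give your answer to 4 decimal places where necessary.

MRS = 3·(y−8)/(x−3). Tangency with p_x/p_y gives y−8 = (1/3)·(p_x/p_y)·(x−3).
Substituting into the budget: x* = 3 + 0.75·(M − 3·p_x − 8·p_y)/p_x, and y* = 8 + 0.25·(…)/p_y.
Set x* = 24 in the demand function and solve for p_x: p_x = 6.

p_x = 6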